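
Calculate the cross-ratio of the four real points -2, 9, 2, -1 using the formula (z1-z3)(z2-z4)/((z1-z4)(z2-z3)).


Step 1: (z1-z3)(z2-z4) = (-4) * 10 = -40
Step 2: (z1-z4)(z2-z3) = (-1) * 7 = -7
Step 3: Cross-ratio = 40/7 = 40/7

40/7


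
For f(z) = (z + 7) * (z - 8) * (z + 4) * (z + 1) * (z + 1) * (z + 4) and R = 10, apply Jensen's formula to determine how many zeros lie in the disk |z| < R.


Jensen's formula: (1/2pi)*integral log|f(Re^it)|dt = log|f(0)| + sum_{|a_k|<R} log(R/|a_k|)
Step 1: f(0) = 7 * (-8) * 4 * 1 * 1 * 4 = -896
Step 2: log|f(0)| = log|-7| + log|8| + log|-4| + log|-1| + log|-1| + log|-4| = 6.7979
Step 3: Zeros inside |z| < 10: -7, 8, -4, -1, -1, -4
Step 4: Jensen sum = log(10/7) + log(10/8) + log(10/4) + log(10/1) + log(10/1) + log(10/4) = 7.0176
Step 5: n(R) = number of terms in the Jensen sum = count of zeros inside |z| < 10 = 6

6


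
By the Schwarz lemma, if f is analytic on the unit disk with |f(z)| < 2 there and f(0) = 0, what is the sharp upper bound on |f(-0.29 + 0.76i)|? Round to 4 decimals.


Step 1: g = f/2 maps D -> D with g(0) = 0, so by the Schwarz lemma |g(z)| <= |z|, i.e. |f(z)| <= 2|z|; this is sharp (f(z) = 2z).
Step 2: |z0|^2 = (-0.29)^2 + 0.76^2 = 0.6617
Step 3: |z0| = sqrt(0.6617) = 0.813449
Step 4: Best bound = 2 * |z0| = 2 * 0.813449 = 1.6269

1.6269


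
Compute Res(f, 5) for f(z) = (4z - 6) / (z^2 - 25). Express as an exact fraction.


Step 1: Q(z) = z^2 - 25 = (z - 5)(z + 5)
Step 2: Q'(z) = 2z
Step 3: Q'(5) = 10, P(5) = 14
Step 4: Res = P(5)/Q'(5) = 14/10 = 7/5

7/5


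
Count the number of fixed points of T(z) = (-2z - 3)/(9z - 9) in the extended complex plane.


Step 1: Fixed points satisfy T(z) = z
Step 2: 9z^2 - 7z + 3 = 0
Step 3: Discriminant = (-7)^2 - 4*9*3 = -59
Step 4: Number of fixed points = 2

2


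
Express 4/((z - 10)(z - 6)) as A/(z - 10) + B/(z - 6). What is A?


Step 1: Multiply both sides by (z - 10) and set z = 10
Step 2: A = 4 / (10 - 6)
Step 3: A = 4 / 4
Step 4: A = 1

1


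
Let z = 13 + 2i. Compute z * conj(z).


Step 1: conj(z) = 13 - 2i
Step 2: z * conj(z) = 13^2 + 2^2
Step 3: = 169 + 4 = 173

173


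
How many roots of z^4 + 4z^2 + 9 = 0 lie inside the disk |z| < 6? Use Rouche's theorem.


Step 1: On |z| = 6 the three terms have sizes |z^4| = 6^4 = 1296, |4z^2| = 4*6^2 = 144, |9| = 9
Step 2: The dominant term is g(z) = z^4; let h(z) = 4z^2 + 9 so f = g + h
Step 3: On |z| = 6: |g| = 1296 and |h| <= 144 + 9 = 153
Step 4: Since 1296 > 153, |h| < |g| on |z| = 6, so by Rouche f has the same number of zeros as g inside |z| < 6
Step 5: g(z) = z^4 has 4 zeros (all at the origin) inside |z| < 6. Answer = 4

4


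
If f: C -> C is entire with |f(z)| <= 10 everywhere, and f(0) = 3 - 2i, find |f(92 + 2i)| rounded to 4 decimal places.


Step 1: By Liouville's theorem, a bounded entire function is constant.
Step 2: f(z) = f(0) = 3 - 2i for all z.
Step 3: |f(w)| = |3 - 2i| = sqrt(9 + 4)
Step 4: = 3.6056

3.6056


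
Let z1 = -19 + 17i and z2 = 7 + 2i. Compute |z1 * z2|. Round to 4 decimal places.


Step 1: |z1| = sqrt((-19)^2 + 17^2) = sqrt(650)
Step 2: |z2| = sqrt(7^2 + 2^2) = sqrt(53)
Step 3: |z1*z2| = |z1|*|z2| = sqrt(650) * sqrt(53) = sqrt(650 * 53) = sqrt(34450)
Step 4: = 185.6071

185.6071


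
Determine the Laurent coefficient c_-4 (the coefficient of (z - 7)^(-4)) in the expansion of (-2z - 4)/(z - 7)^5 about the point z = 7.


Step 1: Write the numerator in powers of (z - 7): -2z - 4 = -2(z - 7) + (-2*7 - 4) = -2(z - 7) - 18
Step 2: Divide by (z - 7)^5: f(z) = -18(z - 7)^(-5) - 2(z - 7)^(-4)
Step 3: This finite sum is the Laurent series of f about z = 7.
Step 4: Coefficient of (z - 7)^(-4) = coefficient of (z - 7) in the re-centred numerator = -2

-2


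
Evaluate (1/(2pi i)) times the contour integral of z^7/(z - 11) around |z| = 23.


Step 1: f(z) = z^7, a = 11 is inside |z| = 23
Step 2: By Cauchy integral formula: (1/(2pi*i)) * integral = f(a)
Step 3: f(11) = 11^7 = 19487171

19487171


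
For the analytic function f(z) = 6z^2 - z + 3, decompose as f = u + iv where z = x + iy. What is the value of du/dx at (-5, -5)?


Step 1: f(z) = 6(x+iy)^2 - (x+iy) + 3
Step 2: u = 6(x^2 - y^2) - x + 3
Step 3: u_x = 12x - 1
Step 4: At (-5, -5): u_x = -60 - 1 = -61

-61


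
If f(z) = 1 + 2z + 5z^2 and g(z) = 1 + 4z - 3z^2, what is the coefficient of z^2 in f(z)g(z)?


Step 1: z^2 term in f*g comes from: (1)*(-3z^2) + (2z)*(4z) + (5z^2)*(1)
Step 2: = -3 + 8 + 5
Step 3: = 10

10


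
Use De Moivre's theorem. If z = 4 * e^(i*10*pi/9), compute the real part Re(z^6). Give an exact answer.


Step 1: By De Moivre's theorem, z^6 = 4^6 * e^(i*6*10*pi/9) = 4096 * (cos(20*pi/3) + i*sin(20*pi/3))
Step 2: |z|^6 = 4^6 = 4096
Step 3: Reduce the angle mod 2*pi: 20*pi/3 - 6*pi = 2*pi/3
Step 4: cos(2*pi/3) = -1/2
Step 5: Re(z^6) = 4096 * (-1/2) = -2048

-2048


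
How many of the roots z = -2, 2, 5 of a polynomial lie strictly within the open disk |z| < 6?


Step 1: Check each root:
  z = -2: |-2| = 2 < 6
  z = 2: |2| = 2 < 6
  z = 5: |5| = 5 < 6
Step 2: Count = 3

3


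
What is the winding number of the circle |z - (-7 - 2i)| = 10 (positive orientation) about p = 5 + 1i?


Step 1: Center c = (-7, -2), radius = 10
Step 2: |p - c|^2 = 12^2 + 3^2 = 153
Step 3: r^2 = 100
Step 4: |p-c| > r so winding number = 0

0


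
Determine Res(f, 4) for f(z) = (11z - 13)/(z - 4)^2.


Step 1: Pole of order 2 at z = 4
Step 2: Res = lim d/dz [(z - 4)^2 * f(z)] as z -> 4
Step 3: (z - 4)^2 * f(z) = 11z - 13
Step 4: d/dz[11z - 13] = 11

11


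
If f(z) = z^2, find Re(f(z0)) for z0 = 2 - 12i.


Step 1: z0 = 2 - 12i
Step 2: z0^2 = 2^2 - (-12)^2 - 48i
Step 3: real part = 4 - 144 = -140

-140


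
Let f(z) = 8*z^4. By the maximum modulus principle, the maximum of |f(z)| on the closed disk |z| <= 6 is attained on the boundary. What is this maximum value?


Step 1: On |z| = 6, |f(z)| = 8 * |z|^4 = 8 * 6^4
Step 2: By maximum modulus principle, maximum is on boundary.
Step 3: Maximum = 8 * 1296 = 10368

10368


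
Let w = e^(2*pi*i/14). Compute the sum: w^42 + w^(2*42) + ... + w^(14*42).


Step 1: The sum sum_{j=1}^{n} w^(k*j) equals n if n | k, else 0.
Step 2: Here n = 14, k = 42
Step 3: Does n divide k? 14 | 42 -> True
Step 4: Sum = 14

14


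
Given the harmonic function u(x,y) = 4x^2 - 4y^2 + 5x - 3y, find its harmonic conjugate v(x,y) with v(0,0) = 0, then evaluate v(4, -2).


Step 1: v_x = -u_y = 8y + 3
Step 2: v_y = u_x = 8x + 5
Step 3: v = 8xy + 3x + 5y + C
Step 4: v(0,0) = 0 => C = 0
Step 5: v(4, -2) = -62

-62


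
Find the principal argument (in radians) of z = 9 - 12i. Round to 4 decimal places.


Step 1: z = 9 - 12i
Step 2: arg(z) = atan2(-12, 9)
Step 3: arg(z) = -0.9273

-0.9273


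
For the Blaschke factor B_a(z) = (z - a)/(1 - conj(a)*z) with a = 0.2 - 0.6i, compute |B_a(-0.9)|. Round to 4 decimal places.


Step 1: Numerator z0 - a = -0.9 - (0.2 - 0.6i) = -1.1 + 0.6i
Step 2: Denominator 1 - conj(a)*z0 = 1 - (0.2 + 0.6i)*(-0.9) = 1.18 + 0.54i
Step 3: |z0 - a|^2 = (-1.1)^2 + 0.6^2 = 1.57; |1 - conj(a)*z0|^2 = 1.18^2 + 0.54^2 = 1.684
Step 4: |B_a(-0.9)| = sqrt(1.57 / 1.684) = sqrt(0.932304)
Step 5: = 0.9656

0.9656


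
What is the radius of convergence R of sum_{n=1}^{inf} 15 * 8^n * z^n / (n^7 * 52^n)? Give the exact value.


Step 1: General term a_n = 15 * 8^n / (n^7 * 52^n)
Step 2: By the root test, |a_n|^(1/n) = 15^(1/n) * 8 / (n^(7/n) * 52) -> 8/52 as n -> infinity (since 15^(1/n) -> 1 and n^(7/n) -> 1)
Step 3: R = 1/lim|a_n|^(1/n) = 52/8 = 13/2

13/2


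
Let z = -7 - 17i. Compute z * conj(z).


Step 1: conj(z) = -7 + 17i
Step 2: z * conj(z) = (-7)^2 + (-17)^2
Step 3: = 49 + 289 = 338

338


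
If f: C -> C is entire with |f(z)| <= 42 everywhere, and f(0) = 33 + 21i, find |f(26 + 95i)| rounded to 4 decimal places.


Step 1: By Liouville's theorem, a bounded entire function is constant.
Step 2: f(z) = f(0) = 33 + 21i for all z.
Step 3: |f(w)| = |33 + 21i| = sqrt(1089 + 441)
Step 4: = 39.1152

39.1152


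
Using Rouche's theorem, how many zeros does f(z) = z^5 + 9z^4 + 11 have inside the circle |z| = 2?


Step 1: On |z| = 2 the three terms have sizes |z^5| = 2^5 = 32, |9z^4| = 9*2^4 = 144, |11| = 11
Step 2: The dominant term is g(z) = 9z^4; let h(z) = z^5 + 11 so f = g + h
Step 3: On |z| = 2: |g| = 144 and |h| <= 32 + 11 = 43
Step 4: Since 144 > 43, |h| < |g| on |z| = 2, so by Rouche f has the same number of zeros as g inside |z| < 2
Step 5: g(z) = 9z^4 has 4 zeros (at the origin, multiplicity 4) inside |z| < 2. Answer = 4

4


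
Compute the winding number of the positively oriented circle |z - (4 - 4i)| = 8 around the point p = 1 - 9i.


Step 1: Center c = (4, -4), radius = 8
Step 2: |p - c|^2 = (-3)^2 + (-5)^2 = 34
Step 3: r^2 = 64
Step 4: |p-c| < r so winding number = 1

1


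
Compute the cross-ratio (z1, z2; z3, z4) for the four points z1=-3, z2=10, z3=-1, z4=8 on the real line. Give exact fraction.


Step 1: (z1-z3)(z2-z4) = (-2) * 2 = -4
Step 2: (z1-z4)(z2-z3) = (-11) * 11 = -121
Step 3: Cross-ratio = 4/121 = 4/121

4/121


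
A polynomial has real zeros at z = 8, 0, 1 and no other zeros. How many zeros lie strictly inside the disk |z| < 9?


Step 1: Check each root:
  z = 8: |8| = 8 < 9
  z = 0: |0| = 0 < 9
  z = 1: |1| = 1 < 9
Step 2: Count = 3

3


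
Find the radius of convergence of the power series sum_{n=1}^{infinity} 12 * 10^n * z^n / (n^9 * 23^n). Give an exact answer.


Step 1: General term a_n = 12 * 10^n / (n^9 * 23^n)
Step 2: By the root test, |a_n|^(1/n) = 12^(1/n) * 10 / (n^(9/n) * 23) -> 10/23 as n -> infinity (since 12^(1/n) -> 1 and n^(9/n) -> 1)
Step 3: R = 1/lim|a_n|^(1/n) = 23/10

23/10


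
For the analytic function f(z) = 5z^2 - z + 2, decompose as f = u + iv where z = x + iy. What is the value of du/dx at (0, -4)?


Step 1: f(z) = 5(x+iy)^2 - (x+iy) + 2
Step 2: u = 5(x^2 - y^2) - x + 2
Step 3: u_x = 10x - 1
Step 4: At (0, -4): u_x = 0 - 1 = -1

-1


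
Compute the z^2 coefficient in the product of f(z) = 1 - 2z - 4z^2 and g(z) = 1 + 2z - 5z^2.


Step 1: z^2 term in f*g comes from: (1)*(-5z^2) + (-2z)*(2z) + (-4z^2)*(1)
Step 2: = -5 - 4 - 4
Step 3: = -13

-13


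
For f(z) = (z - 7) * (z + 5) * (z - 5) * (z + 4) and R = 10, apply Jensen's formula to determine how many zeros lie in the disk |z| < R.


Jensen's formula: (1/2pi)*integral log|f(Re^it)|dt = log|f(0)| + sum_{|a_k|<R} log(R/|a_k|)
Step 1: f(0) = (-7) * 5 * (-5) * 4 = 700
Step 2: log|f(0)| = log|7| + log|-5| + log|5| + log|-4| = 6.5511
Step 3: Zeros inside |z| < 10: 7, -5, 5, -4
Step 4: Jensen sum = log(10/7) + log(10/5) + log(10/5) + log(10/4) = 2.6593
Step 5: n(R) = number of terms in the Jensen sum = count of zeros inside |z| < 10 = 4

4


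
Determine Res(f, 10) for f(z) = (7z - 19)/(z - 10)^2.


Step 1: Pole of order 2 at z = 10
Step 2: Res = lim d/dz [(z - 10)^2 * f(z)] as z -> 10
Step 3: (z - 10)^2 * f(z) = 7z - 19
Step 4: d/dz[7z - 19] = 7

7


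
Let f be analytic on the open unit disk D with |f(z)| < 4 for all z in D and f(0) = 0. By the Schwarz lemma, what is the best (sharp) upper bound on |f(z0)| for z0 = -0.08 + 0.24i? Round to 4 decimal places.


Step 1: g = f/4 maps D -> D with g(0) = 0, so by the Schwarz lemma |g(z)| <= |z|, i.e. |f(z)| <= 4|z|; this is sharp (f(z) = 4z).
Step 2: |z0|^2 = (-0.08)^2 + 0.24^2 = 0.064
Step 3: |z0| = sqrt(0.064) = 0.252982
Step 4: Best bound = 4 * |z0| = 4 * 0.252982 = 1.0119

1.0119


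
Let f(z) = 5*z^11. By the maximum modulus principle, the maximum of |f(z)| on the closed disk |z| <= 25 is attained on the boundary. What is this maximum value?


Step 1: On |z| = 25, |f(z)| = 5 * |z|^11 = 5 * 25^11
Step 2: By maximum modulus principle, maximum is on boundary.
Step 3: Maximum = 5 * 2384185791015625 = 11920928955078125

11920928955078125


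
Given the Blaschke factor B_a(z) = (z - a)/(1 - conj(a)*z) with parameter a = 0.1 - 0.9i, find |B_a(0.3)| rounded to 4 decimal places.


Step 1: Numerator z0 - a = 0.3 - (0.1 - 0.9i) = 0.2 + 0.9i
Step 2: Denominator 1 - conj(a)*z0 = 1 - (0.1 + 0.9i)*0.3 = 0.97 - 0.27i
Step 3: |z0 - a|^2 = 0.2^2 + 0.9^2 = 0.85; |1 - conj(a)*z0|^2 = 0.97^2 + (-0.27)^2 = 1.0138
Step 4: |B_a(0.3)| = sqrt(0.85 / 1.0138) = sqrt(0.83843)
Step 5: = 0.9157

0.9157


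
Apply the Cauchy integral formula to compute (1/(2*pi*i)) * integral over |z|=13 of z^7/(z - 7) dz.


Step 1: f(z) = z^7, a = 7 is inside |z| = 13
Step 2: By Cauchy integral formula: (1/(2pi*i)) * integral = f(a)
Step 3: f(7) = 7^7 = 823543

823543


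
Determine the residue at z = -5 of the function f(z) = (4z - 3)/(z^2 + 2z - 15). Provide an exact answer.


Step 1: Q(z) = z^2 + 2z - 15 = (z + 5)(z - 3)
Step 2: Q'(z) = 2z + 2
Step 3: Q'(-5) = -8, P(-5) = -23
Step 4: Res = P(-5)/Q'(-5) = -23/(-8) = 23/8

23/8


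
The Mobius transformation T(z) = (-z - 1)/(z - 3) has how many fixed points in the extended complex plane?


Step 1: Fixed points satisfy T(z) = z
Step 2: z^2 - 2z + 1 = 0
Step 3: Discriminant = (-2)^2 - 4*1*1 = 0
Step 4: Number of fixed points = 1

1


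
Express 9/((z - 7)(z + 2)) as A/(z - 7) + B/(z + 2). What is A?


Step 1: Multiply both sides by (z - 7) and set z = 7
Step 2: A = 9 / (7 + 2)
Step 3: A = 9 / 9
Step 4: A = 1

1


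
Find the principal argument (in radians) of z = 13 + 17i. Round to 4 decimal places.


Step 1: z = 13 + 17i
Step 2: arg(z) = atan2(17, 13)
Step 3: arg(z) = 0.9179

0.9179


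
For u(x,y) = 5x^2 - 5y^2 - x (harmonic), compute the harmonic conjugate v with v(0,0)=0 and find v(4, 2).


Step 1: v_x = -u_y = 10y + 0
Step 2: v_y = u_x = 10x - 1
Step 3: v = 10xy - y + C
Step 4: v(0,0) = 0 => C = 0
Step 5: v(4, 2) = 78

78


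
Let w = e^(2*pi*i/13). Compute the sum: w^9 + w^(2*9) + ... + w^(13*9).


Step 1: The sum sum_{j=1}^{n} w^(k*j) equals n if n | k, else 0.
Step 2: Here n = 13, k = 9
Step 3: Does n divide k? 13 | 9 -> False
Step 4: Sum = 0

0


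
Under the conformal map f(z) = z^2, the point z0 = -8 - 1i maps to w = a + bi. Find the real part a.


Step 1: z0 = -8 - 1i
Step 2: z0^2 = (-8)^2 - (-1)^2 + 16i
Step 3: real part = 64 - 1 = 63

63


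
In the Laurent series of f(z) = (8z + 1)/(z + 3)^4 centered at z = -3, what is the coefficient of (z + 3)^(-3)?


Step 1: Write the numerator in powers of (z + 3): 8z + 1 = 8(z + 3) + (8*(-3) + 1) = 8(z + 3) - 23
Step 2: Divide by (z + 3)^4: f(z) = -23(z + 3)^(-4) + 8(z + 3)^(-3)
Step 3: This finite sum is the Laurent series of f about z = -3.
Step 4: Coefficient of (z + 3)^(-3) = coefficient of (z + 3) in the re-centred numerator = 8

8


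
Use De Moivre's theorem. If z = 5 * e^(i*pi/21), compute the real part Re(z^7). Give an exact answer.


Step 1: By De Moivre's theorem, z^7 = 5^7 * e^(i*7*pi/21) = 78125 * (cos(pi/3) + i*sin(pi/3))
Step 2: |z|^7 = 5^7 = 78125
Step 3: The angle pi/3 already lies in [0, 2*pi)
Step 4: cos(pi/3) = 1/2
Step 5: Re(z^7) = 78125 * 1/2 = 78125/2

78125/2


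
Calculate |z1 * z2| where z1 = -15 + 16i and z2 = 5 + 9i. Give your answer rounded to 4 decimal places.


Step 1: |z1| = sqrt((-15)^2 + 16^2) = sqrt(481)
Step 2: |z2| = sqrt(5^2 + 9^2) = sqrt(106)
Step 3: |z1*z2| = |z1|*|z2| = sqrt(481) * sqrt(106) = sqrt(481 * 106) = sqrt(50986)
Step 4: = 225.8008

225.8008


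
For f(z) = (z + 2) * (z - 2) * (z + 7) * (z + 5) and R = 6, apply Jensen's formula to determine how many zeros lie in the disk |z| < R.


Jensen's formula: (1/2pi)*integral log|f(Re^it)|dt = log|f(0)| + sum_{|a_k|<R} log(R/|a_k|)
Step 1: f(0) = 2 * (-2) * 7 * 5 = -140
Step 2: log|f(0)| = log|-2| + log|2| + log|-7| + log|-5| = 4.9416
Step 3: Zeros inside |z| < 6: -2, 2, -5
Step 4: Jensen sum = log(6/2) + log(6/2) + log(6/5) = 2.3795
Step 5: n(R) = number of terms in the Jensen sum = count of zeros inside |z| < 6 = 3

3


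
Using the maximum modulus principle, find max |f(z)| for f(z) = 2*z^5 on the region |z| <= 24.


Step 1: On |z| = 24, |f(z)| = 2 * |z|^5 = 2 * 24^5
Step 2: By maximum modulus principle, maximum is on boundary.
Step 3: Maximum = 2 * 7962624 = 15925248

15925248


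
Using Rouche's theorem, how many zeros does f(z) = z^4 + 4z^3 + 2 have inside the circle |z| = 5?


Step 1: On |z| = 5 the three terms have sizes |z^4| = 5^4 = 625, |4z^3| = 4*5^3 = 500, |2| = 2
Step 2: The dominant term is g(z) = z^4; let h(z) = 4z^3 + 2 so f = g + h
Step 3: On |z| = 5: |g| = 625 and |h| <= 500 + 2 = 502
Step 4: Since 625 > 502, |h| < |g| on |z| = 5, so by Rouche f has the same number of zeros as g inside |z| < 5
Step 5: g(z) = z^4 has 4 zeros (all at the origin) inside |z| < 5. Answer = 4

4


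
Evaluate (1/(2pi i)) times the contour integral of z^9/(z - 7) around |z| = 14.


Step 1: f(z) = z^9, a = 7 is inside |z| = 14
Step 2: By Cauchy integral formula: (1/(2pi*i)) * integral = f(a)
Step 3: f(7) = 7^9 = 40353607

40353607


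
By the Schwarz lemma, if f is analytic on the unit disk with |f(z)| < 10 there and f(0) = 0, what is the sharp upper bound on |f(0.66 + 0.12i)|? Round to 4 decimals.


Step 1: g = f/10 maps D -> D with g(0) = 0, so by the Schwarz lemma |g(z)| <= |z|, i.e. |f(z)| <= 10|z|; this is sharp (f(z) = 10z).
Step 2: |z0|^2 = 0.66^2 + 0.12^2 = 0.45
Step 3: |z0| = sqrt(0.45) = 0.67082
Step 4: Best bound = 10 * |z0| = 10 * 0.67082 = 6.7082

6.7082


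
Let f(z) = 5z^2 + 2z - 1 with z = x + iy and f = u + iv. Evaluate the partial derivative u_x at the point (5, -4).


Step 1: f(z) = 5(x+iy)^2 + 2(x+iy) - 1
Step 2: u = 5(x^2 - y^2) + 2x - 1
Step 3: u_x = 10x + 2
Step 4: At (5, -4): u_x = 50 + 2 = 52

52


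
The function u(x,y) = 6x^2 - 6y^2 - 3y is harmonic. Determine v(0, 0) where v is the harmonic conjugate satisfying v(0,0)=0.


Step 1: v_x = -u_y = 12y + 3
Step 2: v_y = u_x = 12x + 0
Step 3: v = 12xy + 3x + C
Step 4: v(0,0) = 0 => C = 0
Step 5: v(0, 0) = 0

0


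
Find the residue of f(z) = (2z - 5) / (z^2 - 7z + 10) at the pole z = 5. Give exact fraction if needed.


Step 1: Q(z) = z^2 - 7z + 10 = (z - 5)(z - 2)
Step 2: Q'(z) = 2z - 7
Step 3: Q'(5) = 3, P(5) = 5
Step 4: Res = P(5)/Q'(5) = 5/3 = 5/3

5/3


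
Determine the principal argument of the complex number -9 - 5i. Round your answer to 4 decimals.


Step 1: z = -9 - 5i
Step 2: arg(z) = atan2(-5, -9)
Step 3: arg(z) = -2.6345

-2.6345


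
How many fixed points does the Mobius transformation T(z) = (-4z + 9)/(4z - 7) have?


Step 1: Fixed points satisfy T(z) = z
Step 2: 4z^2 - 3z - 9 = 0
Step 3: Discriminant = (-3)^2 - 4*4*(-9) = 153
Step 4: Number of fixed points = 2

2


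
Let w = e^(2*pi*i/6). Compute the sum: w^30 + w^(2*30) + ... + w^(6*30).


Step 1: The sum sum_{j=1}^{n} w^(k*j) equals n if n | k, else 0.
Step 2: Here n = 6, k = 30
Step 3: Does n divide k? 6 | 30 -> True
Step 4: Sum = 6

6


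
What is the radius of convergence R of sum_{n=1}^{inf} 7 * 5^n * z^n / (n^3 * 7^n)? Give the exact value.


Step 1: General term a_n = 7 * 5^n / (n^3 * 7^n)
Step 2: By the root test, |a_n|^(1/n) = 7^(1/n) * 5 / (n^(3/n) * 7) -> 5/7 as n -> infinity (since 7^(1/n) -> 1 and n^(3/n) -> 1)
Step 3: R = 1/lim|a_n|^(1/n) = 7/5

7/5


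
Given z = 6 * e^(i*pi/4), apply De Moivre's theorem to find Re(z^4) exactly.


Step 1: By De Moivre's theorem, z^4 = 6^4 * e^(i*4*pi/4) = 1296 * (cos(pi) + i*sin(pi))
Step 2: |z|^4 = 6^4 = 1296
Step 3: The angle pi already lies in [0, 2*pi)
Step 4: cos(pi) = -1
Step 5: Re(z^4) = 1296 * (-1) = -1296

-1296


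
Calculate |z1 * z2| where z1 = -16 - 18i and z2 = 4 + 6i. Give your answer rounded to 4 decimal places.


Step 1: |z1| = sqrt((-16)^2 + (-18)^2) = sqrt(580)
Step 2: |z2| = sqrt(4^2 + 6^2) = sqrt(52)
Step 3: |z1*z2| = |z1|*|z2| = sqrt(580) * sqrt(52) = sqrt(580 * 52) = sqrt(30160)
Step 4: = 173.6663

173.6663


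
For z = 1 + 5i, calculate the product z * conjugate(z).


Step 1: conj(z) = 1 - 5i
Step 2: z * conj(z) = 1^2 + 5^2
Step 3: = 1 + 25 = 26

26


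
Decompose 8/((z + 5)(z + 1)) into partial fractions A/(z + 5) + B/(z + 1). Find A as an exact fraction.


Step 1: Multiply both sides by (z + 5) and set z = -5
Step 2: A = 8 / (-5 + 1)
Step 3: A = 8 / (-4)
Step 4: A = -2

-2


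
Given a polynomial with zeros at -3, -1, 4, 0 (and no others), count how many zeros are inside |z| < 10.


Step 1: Check each root:
  z = -3: |-3| = 3 < 10
  z = -1: |-1| = 1 < 10
  z = 4: |4| = 4 < 10
  z = 0: |0| = 0 < 10
Step 2: Count = 4

4


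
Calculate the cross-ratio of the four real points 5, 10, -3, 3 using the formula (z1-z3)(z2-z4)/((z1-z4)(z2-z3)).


Step 1: (z1-z3)(z2-z4) = 8 * 7 = 56
Step 2: (z1-z4)(z2-z3) = 2 * 13 = 26
Step 3: Cross-ratio = 56/26 = 28/13

28/13


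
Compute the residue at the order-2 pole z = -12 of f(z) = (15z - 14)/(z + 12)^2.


Step 1: Pole of order 2 at z = -12
Step 2: Res = lim d/dz [(z + 12)^2 * f(z)] as z -> -12
Step 3: (z + 12)^2 * f(z) = 15z - 14
Step 4: d/dz[15z - 14] = 15

15


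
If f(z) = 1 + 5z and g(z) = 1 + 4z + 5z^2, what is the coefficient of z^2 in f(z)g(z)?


Step 1: z^2 term in f*g comes from: (1)*(5z^2) + (5z)*(4z) + (0)*(1)
Step 2: = 5 + 20 + 0
Step 3: = 25

25


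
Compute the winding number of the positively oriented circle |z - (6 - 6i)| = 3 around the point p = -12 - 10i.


Step 1: Center c = (6, -6), radius = 3
Step 2: |p - c|^2 = (-18)^2 + (-4)^2 = 340
Step 3: r^2 = 9
Step 4: |p-c| > r so winding number = 0

0


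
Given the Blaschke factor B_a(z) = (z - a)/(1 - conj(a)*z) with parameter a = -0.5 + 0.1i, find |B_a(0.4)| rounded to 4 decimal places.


Step 1: Numerator z0 - a = 0.4 - (-0.5 + 0.1i) = 0.9 - 0.1i
Step 2: Denominator 1 - conj(a)*z0 = 1 - (-0.5 - 0.1i)*0.4 = 1.2 + 0.04i
Step 3: |z0 - a|^2 = 0.9^2 + (-0.1)^2 = 0.82; |1 - conj(a)*z0|^2 = 1.2^2 + 0.04^2 = 1.4416
Step 4: |B_a(0.4)| = sqrt(0.82 / 1.4416) = sqrt(0.568812)
Step 5: = 0.7542

0.7542


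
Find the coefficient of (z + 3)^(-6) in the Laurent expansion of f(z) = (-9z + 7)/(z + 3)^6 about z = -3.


Step 1: Write the numerator in powers of (z + 3): -9z + 7 = -9(z + 3) + (-9*(-3) + 7) = -9(z + 3) + 34
Step 2: Divide by (z + 3)^6: f(z) = 34(z + 3)^(-6) - 9(z + 3)^(-5)
Step 3: This finite sum is the Laurent series of f about z = -3.
Step 4: Coefficient of (z + 3)^(-6) = -9*(-3) + 7 = 34

34


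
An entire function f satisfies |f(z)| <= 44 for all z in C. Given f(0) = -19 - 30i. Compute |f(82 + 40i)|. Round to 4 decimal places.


Step 1: By Liouville's theorem, a bounded entire function is constant.
Step 2: f(z) = f(0) = -19 - 30i for all z.
Step 3: |f(w)| = |-19 - 30i| = sqrt(361 + 900)
Step 4: = 35.5106

35.5106


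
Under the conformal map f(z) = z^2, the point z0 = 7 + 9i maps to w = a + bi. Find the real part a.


Step 1: z0 = 7 + 9i
Step 2: z0^2 = 7^2 - 9^2 + 126i
Step 3: real part = 49 - 81 = -32

-32


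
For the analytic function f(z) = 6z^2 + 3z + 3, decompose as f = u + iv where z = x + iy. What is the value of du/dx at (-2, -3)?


Step 1: f(z) = 6(x+iy)^2 + 3(x+iy) + 3
Step 2: u = 6(x^2 - y^2) + 3x + 3
Step 3: u_x = 12x + 3
Step 4: At (-2, -3): u_x = -24 + 3 = -21

-21


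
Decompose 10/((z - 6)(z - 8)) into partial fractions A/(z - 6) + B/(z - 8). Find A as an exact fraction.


Step 1: Multiply both sides by (z - 6) and set z = 6
Step 2: A = 10 / (6 - 8)
Step 3: A = 10 / (-2)
Step 4: A = -5

-5


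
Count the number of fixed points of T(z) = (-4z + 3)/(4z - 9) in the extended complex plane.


Step 1: Fixed points satisfy T(z) = z
Step 2: 4z^2 - 5z - 3 = 0
Step 3: Discriminant = (-5)^2 - 4*4*(-3) = 73
Step 4: Number of fixed points = 2

2


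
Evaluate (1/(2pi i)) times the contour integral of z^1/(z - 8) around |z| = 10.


Step 1: f(z) = z^1, a = 8 is inside |z| = 10
Step 2: By Cauchy integral formula: (1/(2pi*i)) * integral = f(a)
Step 3: f(8) = 8^1 = 8

8


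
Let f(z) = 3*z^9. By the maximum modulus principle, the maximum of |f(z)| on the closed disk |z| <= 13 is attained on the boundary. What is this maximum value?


Step 1: On |z| = 13, |f(z)| = 3 * |z|^9 = 3 * 13^9
Step 2: By maximum modulus principle, maximum is on boundary.
Step 3: Maximum = 3 * 10604499373 = 31813498119

31813498119


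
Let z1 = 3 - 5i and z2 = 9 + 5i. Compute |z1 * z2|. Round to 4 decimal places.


Step 1: |z1| = sqrt(3^2 + (-5)^2) = sqrt(34)
Step 2: |z2| = sqrt(9^2 + 5^2) = sqrt(106)
Step 3: |z1*z2| = |z1|*|z2| = sqrt(34) * sqrt(106) = sqrt(34 * 106) = sqrt(3604)
Step 4: = 60.0333

60.0333


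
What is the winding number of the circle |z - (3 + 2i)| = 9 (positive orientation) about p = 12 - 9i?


Step 1: Center c = (3, 2), radius = 9
Step 2: |p - c|^2 = 9^2 + (-11)^2 = 202
Step 3: r^2 = 81
Step 4: |p-c| > r so winding number = 0

0


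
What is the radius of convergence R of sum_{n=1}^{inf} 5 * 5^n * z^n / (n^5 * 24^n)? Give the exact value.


Step 1: General term a_n = 5 * 5^n / (n^5 * 24^n)
Step 2: By the root test, |a_n|^(1/n) = 5^(1/n) * 5 / (n^(5/n) * 24) -> 5/24 as n -> infinity (since 5^(1/n) -> 1 and n^(5/n) -> 1)
Step 3: R = 1/lim|a_n|^(1/n) = 24/5

24/5


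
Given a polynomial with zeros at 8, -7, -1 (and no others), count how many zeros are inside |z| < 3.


Step 1: Check each root:
  z = 8: |8| = 8 >= 3
  z = -7: |-7| = 7 >= 3
  z = -1: |-1| = 1 < 3
Step 2: Count = 1

1


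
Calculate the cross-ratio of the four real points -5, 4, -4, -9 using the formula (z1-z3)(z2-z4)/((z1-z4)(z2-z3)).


Step 1: (z1-z3)(z2-z4) = (-1) * 13 = -13
Step 2: (z1-z4)(z2-z3) = 4 * 8 = 32
Step 3: Cross-ratio = -13/32 = -13/32

-13/32


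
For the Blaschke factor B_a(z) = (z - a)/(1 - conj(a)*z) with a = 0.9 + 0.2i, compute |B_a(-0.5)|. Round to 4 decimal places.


Step 1: Numerator z0 - a = -0.5 - (0.9 + 0.2i) = -1.4 - 0.2i
Step 2: Denominator 1 - conj(a)*z0 = 1 - (0.9 - 0.2i)*(-0.5) = 1.45 - 0.1i
Step 3: |z0 - a|^2 = (-1.4)^2 + (-0.2)^2 = 2; |1 - conj(a)*z0|^2 = 1.45^2 + (-0.1)^2 = 2.1125
Step 4: |B_a(-0.5)| = sqrt(2 / 2.1125) = sqrt(0.946746)
Step 5: = 0.973

0.973


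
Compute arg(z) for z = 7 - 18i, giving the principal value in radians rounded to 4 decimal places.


Step 1: z = 7 - 18i
Step 2: arg(z) = atan2(-18, 7)
Step 3: arg(z) = -1.1999

-1.1999


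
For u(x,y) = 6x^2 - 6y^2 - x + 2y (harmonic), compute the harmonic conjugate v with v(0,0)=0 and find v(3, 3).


Step 1: v_x = -u_y = 12y - 2
Step 2: v_y = u_x = 12x - 1
Step 3: v = 12xy - 2x - y + C
Step 4: v(0,0) = 0 => C = 0
Step 5: v(3, 3) = 99

99


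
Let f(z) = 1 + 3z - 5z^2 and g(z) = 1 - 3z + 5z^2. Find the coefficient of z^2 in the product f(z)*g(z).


Step 1: z^2 term in f*g comes from: (1)*(5z^2) + (3z)*(-3z) + (-5z^2)*(1)
Step 2: = 5 - 9 - 5
Step 3: = -9

-9


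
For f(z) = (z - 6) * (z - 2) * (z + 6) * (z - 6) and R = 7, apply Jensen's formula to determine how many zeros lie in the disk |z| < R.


Jensen's formula: (1/2pi)*integral log|f(Re^it)|dt = log|f(0)| + sum_{|a_k|<R} log(R/|a_k|)
Step 1: f(0) = (-6) * (-2) * 6 * (-6) = -432
Step 2: log|f(0)| = log|6| + log|2| + log|-6| + log|6| = 6.0684
Step 3: Zeros inside |z| < 7: 6, 2, -6, 6
Step 4: Jensen sum = log(7/6) + log(7/2) + log(7/6) + log(7/6) = 1.7152
Step 5: n(R) = number of terms in the Jensen sum = count of zeros inside |z| < 7 = 4

4


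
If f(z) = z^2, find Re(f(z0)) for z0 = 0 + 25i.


Step 1: z0 = 0 + 25i
Step 2: z0^2 = 0^2 - 25^2 + 0i
Step 3: real part = 0 - 625 = -625

-625


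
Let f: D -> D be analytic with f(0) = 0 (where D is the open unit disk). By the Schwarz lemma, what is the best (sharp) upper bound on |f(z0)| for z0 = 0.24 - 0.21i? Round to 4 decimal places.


Step 1: Schwarz lemma: if f: D -> D is analytic with f(0) = 0, then |f(z)| <= |z| for all z in D, and this is sharp (f(z) = z).
Step 2: |z0|^2 = 0.24^2 + (-0.21)^2 = 0.1017
Step 3: |z0| = sqrt(0.1017) = 0.318904
Step 4: Best bound = |z0| = 0.3189

0.3189


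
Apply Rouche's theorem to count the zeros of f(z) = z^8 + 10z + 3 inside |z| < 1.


Step 1: On |z| = 1 the three terms have sizes |z^8| = 1^8 = 1, |10z| = 10*1 = 10, |3| = 3
Step 2: The dominant term is g(z) = 10z; let h(z) = z^8 + 3 so f = g + h
Step 3: On |z| = 1: |g| = 10 and |h| <= 1 + 3 = 4
Step 4: Since 10 > 4, |h| < |g| on |z| = 1, so by Rouche f has the same number of zeros as g inside |z| < 1
Step 5: g(z) = 10z has 1 zero (at the origin, multiplicity 1) inside |z| < 1. Answer = 1

1


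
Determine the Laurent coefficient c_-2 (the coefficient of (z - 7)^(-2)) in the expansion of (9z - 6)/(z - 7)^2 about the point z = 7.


Step 1: Write the numerator in powers of (z - 7): 9z - 6 = 9(z - 7) + (9*7 - 6) = 9(z - 7) + 57
Step 2: Divide by (z - 7)^2: f(z) = 57(z - 7)^(-2) + 9(z - 7)^(-1)
Step 3: This finite sum is the Laurent series of f about z = 7.
Step 4: Coefficient of (z - 7)^(-2) = 9*7 - 6 = 57

57


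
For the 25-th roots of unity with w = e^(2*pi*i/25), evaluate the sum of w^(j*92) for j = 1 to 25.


Step 1: The sum sum_{j=1}^{n} w^(k*j) equals n if n | k, else 0.
Step 2: Here n = 25, k = 92
Step 3: Does n divide k? 25 | 92 -> False
Step 4: Sum = 0

0


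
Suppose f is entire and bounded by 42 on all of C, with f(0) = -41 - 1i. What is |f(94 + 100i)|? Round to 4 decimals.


Step 1: By Liouville's theorem, a bounded entire function is constant.
Step 2: f(z) = f(0) = -41 - 1i for all z.
Step 3: |f(w)| = |-41 - 1i| = sqrt(1681 + 1)
Step 4: = 41.0122

41.0122


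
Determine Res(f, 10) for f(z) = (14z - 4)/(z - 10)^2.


Step 1: Pole of order 2 at z = 10
Step 2: Res = lim d/dz [(z - 10)^2 * f(z)] as z -> 10
Step 3: (z - 10)^2 * f(z) = 14z - 4
Step 4: d/dz[14z - 4] = 14

14


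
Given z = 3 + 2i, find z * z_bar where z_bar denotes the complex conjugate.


Step 1: conj(z) = 3 - 2i
Step 2: z * conj(z) = 3^2 + 2^2
Step 3: = 9 + 4 = 13

13


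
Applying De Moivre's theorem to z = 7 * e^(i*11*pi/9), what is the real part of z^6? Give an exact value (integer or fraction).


Step 1: By De Moivre's theorem, z^6 = 7^6 * e^(i*6*11*pi/9) = 117649 * (cos(22*pi/3) + i*sin(22*pi/3))
Step 2: |z|^6 = 7^6 = 117649
Step 3: Reduce the angle mod 2*pi: 22*pi/3 - 6*pi = 4*pi/3
Step 4: cos(4*pi/3) = -1/2
Step 5: Re(z^6) = 117649 * (-1/2) = -117649/2

-117649/2


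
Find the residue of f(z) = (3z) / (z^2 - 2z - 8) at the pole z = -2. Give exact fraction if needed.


Step 1: Q(z) = z^2 - 2z - 8 = (z + 2)(z - 4)
Step 2: Q'(z) = 2z - 2
Step 3: Q'(-2) = -6, P(-2) = -6
Step 4: Res = P(-2)/Q'(-2) = -6/(-6) = 1

1


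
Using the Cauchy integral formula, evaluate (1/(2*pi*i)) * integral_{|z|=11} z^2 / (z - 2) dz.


Step 1: f(z) = z^2, a = 2 is inside |z| = 11
Step 2: By Cauchy integral formula: (1/(2pi*i)) * integral = f(a)
Step 3: f(2) = 2^2 = 4

4


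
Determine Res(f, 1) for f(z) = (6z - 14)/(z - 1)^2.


Step 1: Pole of order 2 at z = 1
Step 2: Res = lim d/dz [(z - 1)^2 * f(z)] as z -> 1
Step 3: (z - 1)^2 * f(z) = 6z - 14
Step 4: d/dz[6z - 14] = 6

6


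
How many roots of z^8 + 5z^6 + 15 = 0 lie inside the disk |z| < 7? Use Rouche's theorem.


Step 1: On |z| = 7 the three terms have sizes |z^8| = 7^8 = 5764801, |5z^6| = 5*7^6 = 588245, |15| = 15
Step 2: The dominant term is g(z) = z^8; let h(z) = 5z^6 + 15 so f = g + h
Step 3: On |z| = 7: |g| = 5764801 and |h| <= 588245 + 15 = 588260
Step 4: Since 5764801 > 588260, |h| < |g| on |z| = 7, so by Rouche f has the same number of zeros as g inside |z| < 7
Step 5: g(z) = z^8 has 8 zeros (all at the origin) inside |z| < 7. Answer = 8

8


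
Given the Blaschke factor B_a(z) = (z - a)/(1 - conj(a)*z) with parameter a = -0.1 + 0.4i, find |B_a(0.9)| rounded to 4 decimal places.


Step 1: Numerator z0 - a = 0.9 - (-0.1 + 0.4i) = 1 - 0.4i
Step 2: Denominator 1 - conj(a)*z0 = 1 - (-0.1 - 0.4i)*0.9 = 1.09 + 0.36i
Step 3: |z0 - a|^2 = 1^2 + (-0.4)^2 = 1.16; |1 - conj(a)*z0|^2 = 1.09^2 + 0.36^2 = 1.3177
Step 4: |B_a(0.9)| = sqrt(1.16 / 1.3177) = sqrt(0.880322)
Step 5: = 0.9383

0.9383


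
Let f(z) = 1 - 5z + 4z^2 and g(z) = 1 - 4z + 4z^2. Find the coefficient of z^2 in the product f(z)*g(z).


Step 1: z^2 term in f*g comes from: (1)*(4z^2) + (-5z)*(-4z) + (4z^2)*(1)
Step 2: = 4 + 20 + 4
Step 3: = 28

28


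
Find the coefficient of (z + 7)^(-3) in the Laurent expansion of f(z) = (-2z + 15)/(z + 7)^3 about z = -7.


Step 1: Write the numerator in powers of (z + 7): -2z + 15 = -2(z + 7) + (-2*(-7) + 15) = -2(z + 7) + 29
Step 2: Divide by (z + 7)^3: f(z) = 29(z + 7)^(-3) - 2(z + 7)^(-2)
Step 3: This finite sum is the Laurent series of f about z = -7.
Step 4: Coefficient of (z + 7)^(-3) = -2*(-7) + 15 = 29

29


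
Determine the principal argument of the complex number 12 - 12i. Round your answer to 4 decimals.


Step 1: z = 12 - 12i
Step 2: arg(z) = atan2(-12, 12)
Step 3: arg(z) = -0.7854

-0.7854


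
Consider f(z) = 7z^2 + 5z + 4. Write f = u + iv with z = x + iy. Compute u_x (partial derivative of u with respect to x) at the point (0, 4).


Step 1: f(z) = 7(x+iy)^2 + 5(x+iy) + 4
Step 2: u = 7(x^2 - y^2) + 5x + 4
Step 3: u_x = 14x + 5
Step 4: At (0, 4): u_x = 0 + 5 = 5

5


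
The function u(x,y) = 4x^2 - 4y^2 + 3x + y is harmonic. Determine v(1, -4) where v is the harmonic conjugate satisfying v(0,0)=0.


Step 1: v_x = -u_y = 8y - 1
Step 2: v_y = u_x = 8x + 3
Step 3: v = 8xy - x + 3y + C
Step 4: v(0,0) = 0 => C = 0
Step 5: v(1, -4) = -45

-45


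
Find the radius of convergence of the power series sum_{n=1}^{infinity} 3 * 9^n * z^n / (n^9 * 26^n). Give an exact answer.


Step 1: General term a_n = 3 * 9^n / (n^9 * 26^n)
Step 2: By the root test, |a_n|^(1/n) = 3^(1/n) * 9 / (n^(9/n) * 26) -> 9/26 as n -> infinity (since 3^(1/n) -> 1 and n^(9/n) -> 1)
Step 3: R = 1/lim|a_n|^(1/n) = 26/9

26/9


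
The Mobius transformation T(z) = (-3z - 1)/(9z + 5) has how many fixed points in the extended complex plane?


Step 1: Fixed points satisfy T(z) = z
Step 2: 9z^2 + 8z + 1 = 0
Step 3: Discriminant = 8^2 - 4*9*1 = 28
Step 4: Number of fixed points = 2

2


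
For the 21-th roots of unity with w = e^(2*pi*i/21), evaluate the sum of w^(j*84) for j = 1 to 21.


Step 1: The sum sum_{j=1}^{n} w^(k*j) equals n if n | k, else 0.
Step 2: Here n = 21, k = 84
Step 3: Does n divide k? 21 | 84 -> True
Step 4: Sum = 21

21


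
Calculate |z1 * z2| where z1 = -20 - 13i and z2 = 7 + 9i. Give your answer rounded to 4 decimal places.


Step 1: |z1| = sqrt((-20)^2 + (-13)^2) = sqrt(569)
Step 2: |z2| = sqrt(7^2 + 9^2) = sqrt(130)
Step 3: |z1*z2| = |z1|*|z2| = sqrt(569) * sqrt(130) = sqrt(569 * 130) = sqrt(73970)
Step 4: = 271.9743

271.9743


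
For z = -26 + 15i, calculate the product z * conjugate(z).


Step 1: conj(z) = -26 - 15i
Step 2: z * conj(z) = (-26)^2 + 15^2
Step 3: = 676 + 225 = 901

901


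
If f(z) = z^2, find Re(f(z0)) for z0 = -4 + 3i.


Step 1: z0 = -4 + 3i
Step 2: z0^2 = (-4)^2 - 3^2 - 24i
Step 3: real part = 16 - 9 = 7

7


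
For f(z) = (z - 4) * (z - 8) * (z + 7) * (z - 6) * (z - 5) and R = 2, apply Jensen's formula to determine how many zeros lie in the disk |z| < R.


Jensen's formula: (1/2pi)*integral log|f(Re^it)|dt = log|f(0)| + sum_{|a_k|<R} log(R/|a_k|)
Step 1: f(0) = (-4) * (-8) * 7 * (-6) * (-5) = 6720
Step 2: log|f(0)| = log|4| + log|8| + log|-7| + log|6| + log|5| = 8.8128
Step 3: Zeros inside |z| < 2: none
Step 4: Jensen sum = (empty sum) = 0
Step 5: n(R) = number of terms in the Jensen sum = count of zeros inside |z| < 2 = 0

0


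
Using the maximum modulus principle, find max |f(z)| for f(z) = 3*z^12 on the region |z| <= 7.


Step 1: On |z| = 7, |f(z)| = 3 * |z|^12 = 3 * 7^12
Step 2: By maximum modulus principle, maximum is on boundary.
Step 3: Maximum = 3 * 13841287201 = 41523861603

41523861603


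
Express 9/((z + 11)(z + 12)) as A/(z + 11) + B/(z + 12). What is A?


Step 1: Multiply both sides by (z + 11) and set z = -11
Step 2: A = 9 / (-11 + 12)
Step 3: A = 9 / 1
Step 4: A = 9

9


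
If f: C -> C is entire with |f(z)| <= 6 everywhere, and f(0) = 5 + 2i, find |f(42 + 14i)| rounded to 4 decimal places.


Step 1: By Liouville's theorem, a bounded entire function is constant.
Step 2: f(z) = f(0) = 5 + 2i for all z.
Step 3: |f(w)| = |5 + 2i| = sqrt(25 + 4)
Step 4: = 5.3852

5.3852


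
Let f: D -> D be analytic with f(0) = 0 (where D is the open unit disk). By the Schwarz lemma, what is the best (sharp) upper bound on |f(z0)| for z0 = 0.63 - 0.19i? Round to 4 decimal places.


Step 1: Schwarz lemma: if f: D -> D is analytic with f(0) = 0, then |f(z)| <= |z| for all z in D, and this is sharp (f(z) = z).
Step 2: |z0|^2 = 0.63^2 + (-0.19)^2 = 0.433
Step 3: |z0| = sqrt(0.433) = 0.658027
Step 4: Best bound = |z0| = 0.658

0.658


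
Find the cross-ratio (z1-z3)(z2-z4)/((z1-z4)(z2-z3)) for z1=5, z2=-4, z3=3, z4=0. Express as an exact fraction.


Step 1: (z1-z3)(z2-z4) = 2 * (-4) = -8
Step 2: (z1-z4)(z2-z3) = 5 * (-7) = -35
Step 3: Cross-ratio = 8/35 = 8/35

8/35


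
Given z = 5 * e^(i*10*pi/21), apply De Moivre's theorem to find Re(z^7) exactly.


Step 1: By De Moivre's theorem, z^7 = 5^7 * e^(i*7*10*pi/21) = 78125 * (cos(10*pi/3) + i*sin(10*pi/3))
Step 2: |z|^7 = 5^7 = 78125
Step 3: Reduce the angle mod 2*pi: 10*pi/3 - 2*pi = 4*pi/3
Step 4: cos(4*pi/3) = -1/2
Step 5: Re(z^7) = 78125 * (-1/2) = -78125/2

-78125/2


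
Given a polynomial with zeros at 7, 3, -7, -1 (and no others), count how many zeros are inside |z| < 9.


Step 1: Check each root:
  z = 7: |7| = 7 < 9
  z = 3: |3| = 3 < 9
  z = -7: |-7| = 7 < 9
  z = -1: |-1| = 1 < 9
Step 2: Count = 4

4


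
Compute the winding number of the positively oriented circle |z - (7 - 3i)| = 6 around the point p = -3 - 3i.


Step 1: Center c = (7, -3), radius = 6
Step 2: |p - c|^2 = (-10)^2 + 0^2 = 100
Step 3: r^2 = 36
Step 4: |p-c| > r so winding number = 0

0


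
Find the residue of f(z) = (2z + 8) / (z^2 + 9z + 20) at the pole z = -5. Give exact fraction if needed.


Step 1: Q(z) = z^2 + 9z + 20 = (z + 5)(z + 4)
Step 2: Q'(z) = 2z + 9
Step 3: Q'(-5) = -1, P(-5) = -2
Step 4: Res = P(-5)/Q'(-5) = -2/(-1) = 2

2


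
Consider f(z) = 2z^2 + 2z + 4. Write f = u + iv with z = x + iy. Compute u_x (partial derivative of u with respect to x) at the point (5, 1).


Step 1: f(z) = 2(x+iy)^2 + 2(x+iy) + 4
Step 2: u = 2(x^2 - y^2) + 2x + 4
Step 3: u_x = 4x + 2
Step 4: At (5, 1): u_x = 20 + 2 = 22

22


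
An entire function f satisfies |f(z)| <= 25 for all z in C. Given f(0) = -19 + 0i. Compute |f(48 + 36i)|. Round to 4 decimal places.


Step 1: By Liouville's theorem, a bounded entire function is constant.
Step 2: f(z) = f(0) = -19 + 0i for all z.
Step 3: |f(w)| = |-19 + 0i| = sqrt(361 + 0)
Step 4: = 19.0

19.0


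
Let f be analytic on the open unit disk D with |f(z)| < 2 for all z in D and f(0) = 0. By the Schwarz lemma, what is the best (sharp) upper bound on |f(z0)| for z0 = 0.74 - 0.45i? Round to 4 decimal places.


Step 1: g = f/2 maps D -> D with g(0) = 0, so by the Schwarz lemma |g(z)| <= |z|, i.e. |f(z)| <= 2|z|; this is sharp (f(z) = 2z).
Step 2: |z0|^2 = 0.74^2 + (-0.45)^2 = 0.7501
Step 3: |z0| = sqrt(0.7501) = 0.866083
Step 4: Best bound = 2 * |z0| = 2 * 0.866083 = 1.7322

1.7322


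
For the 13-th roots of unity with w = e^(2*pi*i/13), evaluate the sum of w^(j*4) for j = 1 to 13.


Step 1: The sum sum_{j=1}^{n} w^(k*j) equals n if n | k, else 0.
Step 2: Here n = 13, k = 4
Step 3: Does n divide k? 13 | 4 -> False
Step 4: Sum = 0

0


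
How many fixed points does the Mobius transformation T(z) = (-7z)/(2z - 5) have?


Step 1: Fixed points satisfy T(z) = z
Step 2: 2z^2 + 2z = 0
Step 3: Discriminant = 2^2 - 4*2*0 = 4
Step 4: Number of fixed points = 2

2


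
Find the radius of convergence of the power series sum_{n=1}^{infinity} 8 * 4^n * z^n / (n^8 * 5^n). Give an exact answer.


Step 1: General term a_n = 8 * 4^n / (n^8 * 5^n)
Step 2: By the root test, |a_n|^(1/n) = 8^(1/n) * 4 / (n^(8/n) * 5) -> 4/5 as n -> infinity (since 8^(1/n) -> 1 and n^(8/n) -> 1)
Step 3: R = 1/lim|a_n|^(1/n) = 5/4

5/4


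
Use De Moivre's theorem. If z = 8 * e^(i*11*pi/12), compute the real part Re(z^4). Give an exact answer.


Step 1: By De Moivre's theorem, z^4 = 8^4 * e^(i*4*11*pi/12) = 4096 * (cos(11*pi/3) + i*sin(11*pi/3))
Step 2: |z|^4 = 8^4 = 4096
Step 3: Reduce the angle mod 2*pi: 11*pi/3 - 2*pi = 5*pi/3
Step 4: cos(5*pi/3) = 1/2
Step 5: Re(z^4) = 4096 * 1/2 = 2048

2048
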